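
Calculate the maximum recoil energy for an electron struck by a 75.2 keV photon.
17.1002 keV

Maximum energy transfer occurs at θ = 180° (backscattering).

Initial photon: E₀ = 75.2 keV → λ₀ = 16.4873 pm

Maximum Compton shift (at 180°):
Δλ_max = 2λ_C = 2 × 2.4263 = 4.8526 pm

Final wavelength:
λ' = 16.4873 + 4.8526 = 21.3399 pm

Minimum photon energy (maximum energy to electron):
E'_min = hc/λ' = 58.0998 keV

Maximum electron kinetic energy:
K_max = E₀ - E'_min = 75.2000 - 58.0998 = 17.1002 keV

(Intermediate values are shown rounded; full precision is carried through to the final answer.)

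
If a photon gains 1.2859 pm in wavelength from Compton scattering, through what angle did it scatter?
61.96°

From the Compton formula Δλ = λ_C(1 - cos θ), we can solve for θ:

cos θ = 1 - Δλ/λ_C

Given:
- Δλ = 1.2859 pm
- λ_C = h/(m_e·c) ≈ 2.42631024 pm

cos θ = 1 - 1.2859/2.42631024
cos θ = 1 - 0.529982
cos θ = 0.470018

θ = arccos(0.470018)
θ = 61.96°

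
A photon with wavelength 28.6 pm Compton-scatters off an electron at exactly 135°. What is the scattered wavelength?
32.7420 pm

Using the Compton formula: λ' = λ + λ_C(1 − cos θ)

For θ = 135°, cos θ = -√2/2 (exact) ≈ -0.7071, so:
1 − cos 135° = 1 − (-√2/2) ≈ 1.7071

Δλ = λ_C × 1.7071 = 2.4263 × 1.7071 = 4.1420 pm

λ' = 28.6 + 4.1420 = 32.7420 pm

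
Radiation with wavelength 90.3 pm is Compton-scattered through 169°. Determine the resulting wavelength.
95.1080 pm

Using the Compton scattering formula:
λ' = λ + Δλ = λ + λ_C(1 - cos θ)

Given:
- Initial wavelength λ = 90.3 pm
- Scattering angle θ = 169°
- Compton wavelength λ_C ≈ 2.4263 pm

Calculate the shift:
Δλ = 2.4263 × (1 - cos(169°))
Δλ = 2.4263 × 1.9816
Δλ = 4.8080 pm

Final wavelength:
λ' = 90.3 + 4.8080 = 95.1080 pm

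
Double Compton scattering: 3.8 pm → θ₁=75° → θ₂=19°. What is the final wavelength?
5.7305 pm

Apply Compton shift twice:

First scattering at θ₁ = 75°:
Δλ₁ = λ_C(1 - cos(75°))
Δλ₁ = 2.4263 × 0.7412
Δλ₁ = 1.7983 pm

After first scattering:
λ₁ = 3.8 + 1.7983 = 5.5983 pm

Second scattering at θ₂ = 19°:
Δλ₂ = λ_C(1 - cos(19°))
Δλ₂ = 2.4263 × 0.0545
Δλ₂ = 0.1322 pm

Final wavelength:
λ₂ = 5.5983 + 0.1322 = 5.7305 pm

Total shift: Δλ_total = 1.7983 + 0.1322 = 1.9305 pm

(Intermediate values are shown rounded; full precision is carried through to the final answer.)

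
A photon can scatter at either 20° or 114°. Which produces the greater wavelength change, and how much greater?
114° produces the larger shift by a factor of 23.326

Calculate both shifts using Δλ = λ_C(1 - cos θ):

For θ₁ = 20°:
Δλ₁ = 2.4263 × (1 - cos(20°))
Δλ₁ = 2.4263 × 0.0603
Δλ₁ = 0.1463 pm

For θ₂ = 114°:
Δλ₂ = 2.4263 × (1 - cos(114°))
Δλ₂ = 2.4263 × 1.4067
Δλ₂ = 3.4132 pm

The 114° angle produces the larger shift.
Ratio: 3.4132/0.1463 = 23.326

(Intermediate values are shown rounded; full precision is carried through to the final answer.)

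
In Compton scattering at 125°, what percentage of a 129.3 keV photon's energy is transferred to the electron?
0.2848 (or 28.48%)

Calculate initial and final photon energies:

Initial: E₀ = 129.3 keV → λ₀ = 9.5889 pm
Compton shift: Δλ = 3.8180 pm
Final wavelength: λ' = 13.4069 pm
Final energy: E' = 92.4782 keV

Fractional energy loss:
(E₀ - E')/E₀ = (129.3000 - 92.4782)/129.3000
= 36.8218/129.3000
= 0.2848
= 28.48%

(Intermediate values are shown rounded; full precision is carried through to the final answer.)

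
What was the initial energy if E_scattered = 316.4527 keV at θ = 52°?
415.3000 keV

Convert final energy to wavelength (hc ≈ 1239.842 keV·pm):
λ' = hc/E' = 1239.842 / 316.4527 = 3.9179 pm

Calculate the Compton shift:
Δλ = λ_C(1 - cos(52°))
Δλ = 2.4263 × (1 - cos(52°))
Δλ = 0.9325 pm

Initial wavelength:
λ = λ' - Δλ = 3.9179 - 0.9325 = 2.9854 pm

Initial energy:
E = hc/λ = 1239.842 / 2.9854 = 415.3000 keV

(Intermediate values are shown rounded; full precision is carried through to the final answer.)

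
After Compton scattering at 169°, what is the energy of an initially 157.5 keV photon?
97.7789 keV

First convert energy to wavelength:
λ = hc/E, with hc ≈ 1239.842 keV·pm (i.e. 1239.842 eV·nm)

For E = 157.5 keV = 157500 eV:
λ = 1239.842 keV·pm / 157.5 keV
λ = 7.8720 pm

Calculate the Compton shift:
Δλ = λ_C(1 - cos(169°)) = 2.4263 × 1.9816
Δλ = 4.8080 pm

Final wavelength:
λ' = 7.8720 + 4.8080 = 12.6801 pm

Final energy:
E' = hc/λ' = 1239.842 / 12.6801 = 97.7789 keV

(Intermediate values are shown rounded; full precision is carried through to the final answer.)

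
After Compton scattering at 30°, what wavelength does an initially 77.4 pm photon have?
77.7251 pm

Using the Compton formula: λ' = λ + λ_C(1 − cos θ)

For θ = 30°, cos θ = √3/2 (exact) ≈ 0.8660, so:
1 − cos 30° = 1 − (√3/2) ≈ 0.1340

Δλ = λ_C × 0.1340 = 2.4263 × 0.1340 = 0.3251 pm

λ' = 77.4 + 0.3251 = 77.7251 pm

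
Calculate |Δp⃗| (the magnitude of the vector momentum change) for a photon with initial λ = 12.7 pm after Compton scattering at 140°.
8.5804e-23 kg·m/s

Photon momentum magnitude is p = h/λ.

Initial momentum:
p₀ = h/λ = 6.6261e-34/1.2700e-11 = 5.2174e-23 kg·m/s

After scattering:
λ' = λ + Δλ = 12.7 + 4.2850 = 16.9850 pm
p' = h/λ' = 6.6261e-34/1.6985e-11 = 3.9011e-23 kg·m/s

Momentum is a vector; the scattered photon's direction makes angle θ = 140° with the incident direction. The magnitude of the vector change Δp⃗ = p⃗₀ − p⃗' is found from the law of cosines:
|Δp⃗|² = p₀² + p'² − 2p₀p'cos θ
|Δp⃗|² = (5.2174e-23)² + (3.9011e-23)² − 2·5.2174e-23·3.9011e-23·cos(140°)
|Δp⃗| = 8.5804e-23 kg·m/s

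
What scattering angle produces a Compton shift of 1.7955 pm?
74.93°

From the Compton formula Δλ = λ_C(1 - cos θ), we can solve for θ:

cos θ = 1 - Δλ/λ_C

Given:
- Δλ = 1.7955 pm
- λ_C = h/(m_e·c) ≈ 2.42631024 pm

cos θ = 1 - 1.7955/2.42631024
cos θ = 1 - 0.740013
cos θ = 0.259987

θ = arccos(0.259987)
θ = 74.93°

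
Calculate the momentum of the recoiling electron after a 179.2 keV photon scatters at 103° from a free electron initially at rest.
1.2863e-22 kg·m/s

The electron is initially at rest, so by conservation of momentum:
p⃗_e = p⃗₀ − p⃗'  (incident photon momentum minus scattered photon momentum)

Photon momentum magnitudes (p = h/λ = E/c):
λ₀ = hc/E₀ = 6.9188 pm → p₀ = h/λ₀ = 9.5770e-23 kg·m/s
Δλ = λ_C(1 − cos 103°) = 2.9721 pm
λ' = 9.8909 pm → p' = h/λ' = 6.6992e-23 kg·m/s

The scattered photon makes angle θ = 103° with the incident direction, so by the law of cosines:
|p⃗_e|² = p₀² + p'² − 2p₀p'cos θ
|p⃗_e|² = (9.5770e-23)² + (6.6992e-23)² − 2·9.5770e-23·6.6992e-23·cos(103°)
|p⃗_e| = 1.2863e-22 kg·m/s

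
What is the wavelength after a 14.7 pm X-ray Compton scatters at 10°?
14.7369 pm

Using the Compton scattering formula:
λ' = λ + Δλ = λ + λ_C(1 - cos θ)

Given:
- Initial wavelength λ = 14.7 pm
- Scattering angle θ = 10°
- Compton wavelength λ_C ≈ 2.4263 pm

Calculate the shift:
Δλ = 2.4263 × (1 - cos(10°))
Δλ = 2.4263 × 0.0152
Δλ = 0.0369 pm

Final wavelength:
λ' = 14.7 + 0.0369 = 14.7369 pm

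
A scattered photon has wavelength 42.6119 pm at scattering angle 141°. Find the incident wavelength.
38.3000 pm

From λ' = λ + Δλ, we have λ = λ' - Δλ

First calculate the Compton shift:
Δλ = λ_C(1 - cos θ)
Δλ = 2.4263 × (1 - cos(141°))
Δλ = 2.4263 × 1.7771
Δλ = 4.3119 pm

Initial wavelength:
λ = λ' - Δλ
λ = 42.6119 - 4.3119
λ = 38.3000 pm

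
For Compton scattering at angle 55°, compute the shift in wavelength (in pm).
1.0346 pm

Using the Compton scattering formula:
Δλ = λ_C(1 - cos θ)

where λ_C = h/(m_e·c) ≈ 2.4263 pm is the Compton wavelength of an electron.

For θ = 55°:
cos(55°) = 0.5736
1 - cos(55°) = 0.4264

Δλ = 2.4263 × 0.4264
Δλ = 1.0346 pm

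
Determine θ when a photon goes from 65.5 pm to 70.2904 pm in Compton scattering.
167.00°

First find the wavelength shift:
Δλ = λ' - λ = 70.2904 - 65.5 = 4.7904 pm

Using Δλ = λ_C(1 - cos θ), with λ_C = h/(m_e·c) ≈ 2.42631024 pm:
cos θ = 1 - Δλ/λ_C
cos θ = 1 - 4.7904/2.42631024
cos θ = -0.974356

θ = arccos(-0.974356)
θ = 167.00°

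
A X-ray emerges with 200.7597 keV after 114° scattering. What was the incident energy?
448.7999 keV

Convert final energy to wavelength (hc ≈ 1239.842 keV·pm):
λ' = hc/E' = 1239.842 / 200.7597 = 6.1758 pm

Calculate the Compton shift:
Δλ = λ_C(1 - cos(114°))
Δλ = 2.4263 × (1 - cos(114°))
Δλ = 3.4132 pm

Initial wavelength:
λ = λ' - Δλ = 6.1758 - 3.4132 = 2.7626 pm

Initial energy:
E = hc/λ = 1239.842 / 2.7626 = 448.7999 keV

(Intermediate values are shown rounded; full precision is carried through to the final answer.)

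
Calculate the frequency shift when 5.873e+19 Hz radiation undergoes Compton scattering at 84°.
1.753e+19 Hz (decrease)

Convert frequency to wavelength (c = 299792458 m/s):
λ₀ = c/f₀ = 299792458/5.873e+19 = 5.1045881e-12 m = 5.1046 pm

Calculate Compton shift:
Δλ = λ_C(1 - cos(84°)) = 2.1727 pm

Final wavelength:
λ' = λ₀ + Δλ = 5.1046 + 2.1727 = 7.2773 pm

Final frequency:
f' = c/λ' = 299792458/7.2772798e-12 = 4.1195675e+19 Hz

Frequency shift (decrease):
Δf = f₀ - f' = 5.873e+19 - 4.1195675e+19 = 1.753e+19 Hz

(Intermediate values are shown rounded; full precision is carried through to the final answer.)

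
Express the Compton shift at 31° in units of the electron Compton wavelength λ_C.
0.1428 λ_C

The Compton shift formula is:
Δλ = λ_C(1 - cos θ)

Dividing both sides by λ_C:
Δλ/λ_C = 1 - cos θ

For θ = 31°:
Δλ/λ_C = 1 - cos(31°)
Δλ/λ_C = 1 - 0.8572
Δλ/λ_C = 0.1428

This means the shift is 0.1428 × λ_C = 0.3466 pm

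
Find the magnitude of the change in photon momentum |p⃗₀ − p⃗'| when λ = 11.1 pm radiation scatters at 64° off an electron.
6.0063e-23 kg·m/s

Photon momentum magnitude is p = h/λ.

Initial momentum:
p₀ = h/λ = 6.6261e-34/1.1100e-11 = 5.9694e-23 kg·m/s

After scattering:
λ' = λ + Δλ = 11.1 + 1.3627 = 12.4627 pm
p' = h/λ' = 6.6261e-34/1.2463e-11 = 5.3167e-23 kg·m/s

Momentum is a vector; the scattered photon's direction makes angle θ = 64° with the incident direction. The magnitude of the vector change Δp⃗ = p⃗₀ − p⃗' is found from the law of cosines:
|Δp⃗|² = p₀² + p'² − 2p₀p'cos θ
|Δp⃗|² = (5.9694e-23)² + (5.3167e-23)² − 2·5.9694e-23·5.3167e-23·cos(64°)
|Δp⃗| = 6.0063e-23 kg·m/s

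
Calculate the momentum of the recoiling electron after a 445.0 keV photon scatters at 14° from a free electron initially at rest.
5.7544e-23 kg·m/s

The electron is initially at rest, so by conservation of momentum:
p⃗_e = p⃗₀ − p⃗'  (incident photon momentum minus scattered photon momentum)

Photon momentum magnitudes (p = h/λ = E/c):
λ₀ = hc/E₀ = 2.7862 pm → p₀ = h/λ₀ = 2.3782e-22 kg·m/s
Δλ = λ_C(1 − cos 14°) = 0.0721 pm
λ' = 2.8582 pm → p' = h/λ' = 2.3182e-22 kg·m/s

The scattered photon makes angle θ = 14° with the incident direction, so by the law of cosines:
|p⃗_e|² = p₀² + p'² − 2p₀p'cos θ
|p⃗_e|² = (2.3782e-22)² + (2.3182e-22)² − 2·2.3782e-22·2.3182e-22·cos(14°)
|p⃗_e| = 5.7544e-23 kg·m/s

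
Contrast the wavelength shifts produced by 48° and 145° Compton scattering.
145° produces the larger shift by a factor of 5.498

Calculate both shifts using Δλ = λ_C(1 - cos θ):

For θ₁ = 48°:
Δλ₁ = 2.4263 × (1 - cos(48°))
Δλ₁ = 2.4263 × 0.3309
Δλ₁ = 0.8028 pm

For θ₂ = 145°:
Δλ₂ = 2.4263 × (1 - cos(145°))
Δλ₂ = 2.4263 × 1.8192
Δλ₂ = 4.4138 pm

The 145° angle produces the larger shift.
Ratio: 4.4138/0.8028 = 5.498

(Intermediate values are shown rounded; full precision is carried through to the final answer.)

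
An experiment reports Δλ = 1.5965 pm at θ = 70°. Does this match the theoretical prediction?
Yes, consistent

Calculate the expected shift for θ = 70°:

Δλ_expected = λ_C(1 - cos(70°))
Δλ_expected = 2.4263 × (1 - cos(70°))
Δλ_expected = 2.4263 × 0.6580
Δλ_expected = 1.5965 pm

Given shift: 1.5965 pm
Expected shift: 1.5965 pm
Difference: 0.0000 pm

The values match. This is consistent with Compton scattering at the stated angle.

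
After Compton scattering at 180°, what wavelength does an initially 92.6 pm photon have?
97.4526 pm

Using the Compton formula: λ' = λ + λ_C(1 − cos θ)

For θ = 180°, cos θ = -1 (exact) = -1.0000, so:
1 − cos 180° = 1 − (-1) = 2.0000

Δλ = λ_C × 2.0000 = 2.4263 × 2.0000 = 4.8526 pm

λ' = 92.6 + 4.8526 = 97.4526 pm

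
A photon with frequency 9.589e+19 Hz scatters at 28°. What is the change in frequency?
7.985e+18 Hz (decrease)

Convert frequency to wavelength (c = 299792458 m/s):
λ₀ = c/f₀ = 299792458/9.589e+19 = 3.1264205e-12 m = 3.1264 pm

Calculate Compton shift:
Δλ = λ_C(1 - cos(28°)) = 0.2840 pm

Final wavelength:
λ' = λ₀ + Δλ = 3.1264 + 0.2840 = 3.4104 pm

Final frequency:
f' = c/λ' = 299792458/3.4104259e-12 = 8.7904697e+19 Hz

Frequency shift (decrease):
Δf = f₀ - f' = 9.589e+19 - 8.7904697e+19 = 7.985e+18 Hz

(Intermediate values are shown rounded; full precision is carried through to the final answer.)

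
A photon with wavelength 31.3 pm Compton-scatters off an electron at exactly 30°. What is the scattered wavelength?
31.6251 pm

Using the Compton formula: λ' = λ + λ_C(1 − cos θ)

For θ = 30°, cos θ = √3/2 (exact) ≈ 0.8660, so:
1 − cos 30° = 1 − (√3/2) ≈ 0.1340

Δλ = λ_C × 0.1340 = 2.4263 × 0.1340 = 0.3251 pm

λ' = 31.3 + 0.3251 = 31.6251 pm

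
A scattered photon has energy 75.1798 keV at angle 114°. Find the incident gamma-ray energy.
94.7999 keV

Convert final energy to wavelength (hc ≈ 1239.842 keV·pm):
λ' = hc/E' = 1239.842 / 75.1798 = 16.4917 pm

Calculate the Compton shift:
Δλ = λ_C(1 - cos(114°))
Δλ = 2.4263 × (1 - cos(114°))
Δλ = 3.4132 pm

Initial wavelength:
λ = λ' - Δλ = 16.4917 - 3.4132 = 13.0785 pm

Initial energy:
E = hc/λ = 1239.842 / 13.0785 = 94.7999 keV

(Intermediate values are shown rounded; full precision is carried through to the final answer.)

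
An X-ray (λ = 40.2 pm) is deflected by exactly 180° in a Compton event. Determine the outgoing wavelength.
45.0526 pm

Using the Compton formula: λ' = λ + λ_C(1 − cos θ)

For θ = 180°, cos θ = -1 (exact) = -1.0000, so:
1 − cos 180° = 1 − (-1) = 2.0000

Δλ = λ_C × 2.0000 = 2.4263 × 2.0000 = 4.8526 pm

λ' = 40.2 + 4.8526 = 45.0526 pm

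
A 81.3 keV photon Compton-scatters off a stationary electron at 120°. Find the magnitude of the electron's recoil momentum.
6.8135e-23 kg·m/s

The electron is initially at rest, so by conservation of momentum:
p⃗_e = p⃗₀ − p⃗'  (incident photon momentum minus scattered photon momentum)

Photon momentum magnitudes (p = h/λ = E/c):
λ₀ = hc/E₀ = 15.2502 pm → p₀ = h/λ₀ = 4.3449e-23 kg·m/s
Δλ = λ_C(1 − cos 120°) = 3.6395 pm
λ' = 18.8897 pm → p' = h/λ' = 3.5078e-23 kg·m/s

The scattered photon makes angle θ = 120° with the incident direction, so by the law of cosines:
|p⃗_e|² = p₀² + p'² − 2p₀p'cos θ
|p⃗_e|² = (4.3449e-23)² + (3.5078e-23)² − 2·4.3449e-23·3.5078e-23·cos(120°)
|p⃗_e| = 6.8135e-23 kg·m/s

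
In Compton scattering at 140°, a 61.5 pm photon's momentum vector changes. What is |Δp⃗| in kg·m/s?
1.9591e-23 kg·m/s

Photon momentum magnitude is p = h/λ.

Initial momentum:
p₀ = h/λ = 6.6261e-34/6.1500e-11 = 1.0774e-23 kg·m/s

After scattering:
λ' = λ + Δλ = 61.5 + 4.2850 = 65.7850 pm
p' = h/λ' = 6.6261e-34/6.5785e-11 = 1.0072e-23 kg·m/s

Momentum is a vector; the scattered photon's direction makes angle θ = 140° with the incident direction. The magnitude of the vector change Δp⃗ = p⃗₀ − p⃗' is found from the law of cosines:
|Δp⃗|² = p₀² + p'² − 2p₀p'cos θ
|Δp⃗|² = (1.0774e-23)² + (1.0072e-23)² − 2·1.0774e-23·1.0072e-23·cos(140°)
|Δp⃗| = 1.9591e-23 kg·m/s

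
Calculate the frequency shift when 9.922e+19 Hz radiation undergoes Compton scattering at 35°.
1.258e+19 Hz (decrease)

Convert frequency to wavelength (c = 299792458 m/s):
λ₀ = c/f₀ = 299792458/9.922e+19 = 3.0214922e-12 m = 3.0215 pm

Calculate Compton shift:
Δλ = λ_C(1 - cos(35°)) = 0.4388 pm

Final wavelength:
λ' = λ₀ + Δλ = 3.0215 + 0.4388 = 3.4603 pm

Final frequency:
f' = c/λ' = 299792458/3.4602855e-12 = 8.6638071e+19 Hz

Frequency shift (decrease):
Δf = f₀ - f' = 9.922e+19 - 8.6638071e+19 = 1.258e+19 Hz

(Intermediate values are shown rounded; full precision is carried through to the final answer.)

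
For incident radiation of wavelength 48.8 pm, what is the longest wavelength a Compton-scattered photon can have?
53.6526 pm (at θ = 180°)

The Compton shift is Δλ = λ_C(1 − cos θ).

Since cos θ ranges from −1 to 1, the factor (1 − cos θ) ranges from 0 to 2; the maximum shift occurs at θ = 180° (backscattering):
Δλ_max = 2λ_C = 2 × 2.4263 pm = 4.8526 pm

Maximum scattered wavelength:
λ'_max = λ₀ + Δλ_max = 48.8 + 4.8526 = 53.6526 pm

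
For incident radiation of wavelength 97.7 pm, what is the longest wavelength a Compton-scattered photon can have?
102.5526 pm (at θ = 180°)

The Compton shift is Δλ = λ_C(1 − cos θ).

Since cos θ ranges from −1 to 1, the factor (1 − cos θ) ranges from 0 to 2; the maximum shift occurs at θ = 180° (backscattering):
Δλ_max = 2λ_C = 2 × 2.4263 pm = 4.8526 pm

Maximum scattered wavelength:
λ'_max = λ₀ + Δλ_max = 97.7 + 4.8526 = 102.5526 pm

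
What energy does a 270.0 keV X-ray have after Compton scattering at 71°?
199.0631 keV

First convert energy to wavelength:
λ = hc/E, with hc ≈ 1239.842 keV·pm (i.e. 1239.842 eV·nm)

For E = 270.0 keV = 270000 eV:
λ = 1239.842 keV·pm / 270.0 keV
λ = 4.5920 pm

Calculate the Compton shift:
Δλ = λ_C(1 - cos(71°)) = 2.4263 × 0.6744
Δλ = 1.6364 pm

Final wavelength:
λ' = 4.5920 + 1.6364 = 6.2284 pm

Final energy:
E' = hc/λ' = 1239.842 / 6.2284 = 199.0631 keV

(Intermediate values are shown rounded; full precision is carried through to the final answer.)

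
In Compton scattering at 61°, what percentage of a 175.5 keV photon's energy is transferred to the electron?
0.1503 (or 15.03%)

Calculate initial and final photon energies:

Initial: E₀ = 175.5 keV → λ₀ = 7.0646 pm
Compton shift: Δλ = 1.2500 pm
Final wavelength: λ' = 8.3146 pm
Final energy: E' = 149.1156 keV

Fractional energy loss:
(E₀ - E')/E₀ = (175.5000 - 149.1156)/175.5000
= 26.3844/175.5000
= 0.1503
= 15.03%

(Intermediate values are shown rounded; full precision is carried through to the final answer.)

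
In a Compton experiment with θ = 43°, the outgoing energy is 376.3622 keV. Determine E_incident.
469.2000 keV

Convert final energy to wavelength (hc ≈ 1239.842 keV·pm):
λ' = hc/E' = 1239.842 / 376.3622 = 3.2943 pm

Calculate the Compton shift:
Δλ = λ_C(1 - cos(43°))
Δλ = 2.4263 × (1 - cos(43°))
Δλ = 0.6518 pm

Initial wavelength:
λ = λ' - Δλ = 3.2943 - 0.6518 = 2.6425 pm

Initial energy:
E = hc/λ = 1239.842 / 2.6425 = 469.2000 keV

(Intermediate values are shown rounded; full precision is carried through to the final answer.)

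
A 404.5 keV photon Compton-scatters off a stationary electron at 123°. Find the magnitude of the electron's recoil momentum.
2.8124e-22 kg·m/s

The electron is initially at rest, so by conservation of momentum:
p⃗_e = p⃗₀ − p⃗'  (incident photon momentum minus scattered photon momentum)

Photon momentum magnitudes (p = h/λ = E/c):
λ₀ = hc/E₀ = 3.0651 pm → p₀ = h/λ₀ = 2.1618e-22 kg·m/s
Δλ = λ_C(1 − cos 123°) = 3.7478 pm
λ' = 6.8129 pm → p' = h/λ' = 9.7258e-23 kg·m/s

The scattered photon makes angle θ = 123° with the incident direction, so by the law of cosines:
|p⃗_e|² = p₀² + p'² − 2p₀p'cos θ
|p⃗_e|² = (2.1618e-22)² + (9.7258e-23)² − 2·2.1618e-22·9.7258e-23·cos(123°)
|p⃗_e| = 2.8124e-22 kg·m/s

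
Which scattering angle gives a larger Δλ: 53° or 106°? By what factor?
106° produces the larger shift by a factor of 3.204

Calculate both shifts using Δλ = λ_C(1 - cos θ):

For θ₁ = 53°:
Δλ₁ = 2.4263 × (1 - cos(53°))
Δλ₁ = 2.4263 × 0.3982
Δλ₁ = 0.9661 pm

For θ₂ = 106°:
Δλ₂ = 2.4263 × (1 - cos(106°))
Δλ₂ = 2.4263 × 1.2756
Δλ₂ = 3.0951 pm

The 106° angle produces the larger shift.
Ratio: 3.0951/0.9661 = 3.204

(Intermediate values are shown rounded; full precision is carried through to the final answer.)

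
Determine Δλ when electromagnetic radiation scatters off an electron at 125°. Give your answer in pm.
3.8180 pm

Using the Compton scattering formula:
Δλ = λ_C(1 - cos θ)

where λ_C = h/(m_e·c) ≈ 2.4263 pm is the Compton wavelength of an electron.

For θ = 125°:
cos(125°) = -0.5736
1 - cos(125°) = 1.5736

Δλ = 2.4263 × 1.5736
Δλ = 3.8180 pm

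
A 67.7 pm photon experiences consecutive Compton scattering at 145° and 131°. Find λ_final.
76.1319 pm

Apply Compton shift twice:

First scattering at θ₁ = 145°:
Δλ₁ = λ_C(1 - cos(145°))
Δλ₁ = 2.4263 × 1.8192
Δλ₁ = 4.4138 pm

After first scattering:
λ₁ = 67.7 + 4.4138 = 72.1138 pm

Second scattering at θ₂ = 131°:
Δλ₂ = λ_C(1 - cos(131°))
Δλ₂ = 2.4263 × 1.6561
Δλ₂ = 4.0181 pm

Final wavelength:
λ₂ = 72.1138 + 4.0181 = 76.1319 pm

Total shift: Δλ_total = 4.4138 + 4.0181 = 8.4319 pm

(Intermediate values are shown rounded; full precision is carried through to the final answer.)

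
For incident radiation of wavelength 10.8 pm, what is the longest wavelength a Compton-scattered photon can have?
15.6526 pm (at θ = 180°)

The Compton shift is Δλ = λ_C(1 − cos θ).

Since cos θ ranges from −1 to 1, the factor (1 − cos θ) ranges from 0 to 2; the maximum shift occurs at θ = 180° (backscattering):
Δλ_max = 2λ_C = 2 × 2.4263 pm = 4.8526 pm

Maximum scattered wavelength:
λ'_max = λ₀ + Δλ_max = 10.8 + 4.8526 = 15.6526 pm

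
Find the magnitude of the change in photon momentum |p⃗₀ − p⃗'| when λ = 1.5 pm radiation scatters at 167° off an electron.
5.4489e-22 kg·m/s

Photon momentum magnitude is p = h/λ.

Initial momentum:
p₀ = h/λ = 6.6261e-34/1.5000e-12 = 4.4174e-22 kg·m/s

After scattering:
λ' = λ + Δλ = 1.5 + 4.7904 = 6.2904 pm
p' = h/λ' = 6.6261e-34/6.2904e-12 = 1.0534e-22 kg·m/s

Momentum is a vector; the scattered photon's direction makes angle θ = 167° with the incident direction. The magnitude of the vector change Δp⃗ = p⃗₀ − p⃗' is found from the law of cosines:
|Δp⃗|² = p₀² + p'² − 2p₀p'cos θ
|Δp⃗|² = (4.4174e-22)² + (1.0534e-22)² − 2·4.4174e-22·1.0534e-22·cos(167°)
|Δp⃗| = 5.4489e-22 kg·m/s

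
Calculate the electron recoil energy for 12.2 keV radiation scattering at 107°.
0.3652 keV

By energy conservation: K_e = E_initial - E_final

First find the scattered photon energy:
Initial wavelength: λ = hc/E = 101.6264 pm
Compton shift: Δλ = λ_C(1 - cos(107°)) = 3.1357 pm
Final wavelength: λ' = 101.6264 + 3.1357 = 104.7621 pm
Final photon energy: E' = hc/λ' = 11.8348 keV

Electron kinetic energy:
K_e = E - E' = 12.2000 - 11.8348 = 0.3652 keV

(Intermediate values are shown rounded; full precision is carried through to the final answer.)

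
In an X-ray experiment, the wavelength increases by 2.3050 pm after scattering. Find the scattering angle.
87.13°

From the Compton formula Δλ = λ_C(1 - cos θ), we can solve for θ:

cos θ = 1 - Δλ/λ_C

Given:
- Δλ = 2.3050 pm
- λ_C = h/(m_e·c) ≈ 2.42631024 pm

cos θ = 1 - 2.3050/2.42631024
cos θ = 1 - 0.950002
cos θ = 0.049998

θ = arccos(0.049998)
θ = 87.13°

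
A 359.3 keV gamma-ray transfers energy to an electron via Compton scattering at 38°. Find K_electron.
46.6087 keV

By energy conservation: K_e = E_initial - E_final

First find the scattered photon energy:
Initial wavelength: λ = hc/E = 3.4507 pm
Compton shift: Δλ = λ_C(1 - cos(38°)) = 0.5144 pm
Final wavelength: λ' = 3.4507 + 0.5144 = 3.9651 pm
Final photon energy: E' = hc/λ' = 312.6913 keV

Electron kinetic energy:
K_e = E - E' = 359.3000 - 312.6913 = 46.6087 keV

(Intermediate values are shown rounded; full precision is carried through to the final answer.)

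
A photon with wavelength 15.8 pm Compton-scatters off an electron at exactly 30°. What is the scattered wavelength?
16.1251 pm

Using the Compton formula: λ' = λ + λ_C(1 − cos θ)

For θ = 30°, cos θ = √3/2 (exact) ≈ 0.8660, so:
1 − cos 30° = 1 − (√3/2) ≈ 0.1340

Δλ = λ_C × 0.1340 = 2.4263 × 0.1340 = 0.3251 pm

λ' = 15.8 + 0.3251 = 16.1251 pm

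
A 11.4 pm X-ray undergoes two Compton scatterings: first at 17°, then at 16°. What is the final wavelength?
11.6000 pm

Apply Compton shift twice:

First scattering at θ₁ = 17°:
Δλ₁ = λ_C(1 - cos(17°))
Δλ₁ = 2.4263 × 0.0437
Δλ₁ = 0.1060 pm

After first scattering:
λ₁ = 11.4 + 0.1060 = 11.5060 pm

Second scattering at θ₂ = 16°:
Δλ₂ = λ_C(1 - cos(16°))
Δλ₂ = 2.4263 × 0.0387
Δλ₂ = 0.0940 pm

Final wavelength:
λ₂ = 11.5060 + 0.0940 = 11.6000 pm

Total shift: Δλ_total = 0.1060 + 0.0940 = 0.2000 pm

(Intermediate values are shown rounded; full precision is carried through to the final answer.)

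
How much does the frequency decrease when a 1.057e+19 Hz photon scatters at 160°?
1.504e+18 Hz (decrease)

Convert frequency to wavelength (c = 299792458 m/s):
λ₀ = c/f₀ = 299792458/1.057e+19 = 2.8362579e-11 m = 28.3626 pm

Calculate Compton shift:
Δλ = λ_C(1 - cos(160°)) = 4.7063 pm

Final wavelength:
λ' = λ₀ + Δλ = 28.3626 + 4.7063 = 33.0689 pm

Final frequency:
f' = c/λ' = 299792458/3.3068875e-11 = 9.0656988e+18 Hz

Frequency shift (decrease):
Δf = f₀ - f' = 1.057e+19 - 9.0656988e+18 = 1.504e+18 Hz

(Intermediate values are shown rounded; full precision is carried through to the final answer.)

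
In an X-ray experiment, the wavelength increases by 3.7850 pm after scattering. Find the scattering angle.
124.05°

From the Compton formula Δλ = λ_C(1 - cos θ), we can solve for θ:

cos θ = 1 - Δλ/λ_C

Given:
- Δλ = 3.7850 pm
- λ_C = h/(m_e·c) ≈ 2.42631024 pm

cos θ = 1 - 3.7850/2.42631024
cos θ = 1 - 1.559982
cos θ = -0.559982

θ = arccos(-0.559982)
θ = 124.05°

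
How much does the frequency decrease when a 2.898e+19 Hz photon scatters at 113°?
7.128e+18 Hz (decrease)

Convert frequency to wavelength (c = 299792458 m/s):
λ₀ = c/f₀ = 299792458/2.898e+19 = 1.0344805e-11 m = 10.3448 pm

Calculate Compton shift:
Δλ = λ_C(1 - cos(113°)) = 3.3743 pm

Final wavelength:
λ' = λ₀ + Δλ = 10.3448 + 3.3743 = 13.7192 pm

Final frequency:
f' = c/λ' = 299792458/1.3719150e-11 = 2.1852115e+19 Hz

Frequency shift (decrease):
Δf = f₀ - f' = 2.898e+19 - 2.1852115e+19 = 7.128e+18 Hz

(Intermediate values are shown rounded; full precision is carried through to the final answer.)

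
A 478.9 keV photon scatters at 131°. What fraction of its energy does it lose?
0.6082 (or 60.82%)

Calculate initial and final photon energies:

Initial: E₀ = 478.9 keV → λ₀ = 2.5889 pm
Compton shift: Δλ = 4.0181 pm
Final wavelength: λ' = 6.6071 pm
Final energy: E' = 187.6544 keV

Fractional energy loss:
(E₀ - E')/E₀ = (478.9000 - 187.6544)/478.9000
= 291.2456/478.9000
= 0.6082
= 60.82%

(Intermediate values are shown rounded; full precision is carried through to the final answer.)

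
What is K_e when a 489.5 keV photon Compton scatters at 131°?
300.2397 keV

By energy conservation: K_e = E_initial - E_final

First find the scattered photon energy:
Initial wavelength: λ = hc/E = 2.5329 pm
Compton shift: Δλ = λ_C(1 - cos(131°)) = 4.0181 pm
Final wavelength: λ' = 2.5329 + 4.0181 = 6.5510 pm
Final photon energy: E' = hc/λ' = 189.2603 keV

Electron kinetic energy:
K_e = E - E' = 489.5000 - 189.2603 = 300.2397 keV

(Intermediate values are shown rounded; full precision is carried through to the final answer.)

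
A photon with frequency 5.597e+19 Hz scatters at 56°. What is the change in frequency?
9.316e+18 Hz (decrease)

Convert frequency to wavelength (c = 299792458 m/s):
λ₀ = c/f₀ = 299792458/5.597e+19 = 5.3563062e-12 m = 5.3563 pm

Calculate Compton shift:
Δλ = λ_C(1 - cos(56°)) = 1.0695 pm

Final wavelength:
λ' = λ₀ + Δλ = 5.3563 + 1.0695 = 6.4258 pm

Final frequency:
f' = c/λ' = 299792458/6.4258410e-12 = 4.6654198e+19 Hz

Frequency shift (decrease):
Δf = f₀ - f' = 5.597e+19 - 4.6654198e+19 = 9.316e+18 Hz

(Intermediate values are shown rounded; full precision is carried through to the final answer.)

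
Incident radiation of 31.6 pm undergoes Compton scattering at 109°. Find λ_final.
34.8162 pm

Using the Compton scattering formula:
λ' = λ + Δλ = λ + λ_C(1 - cos θ)

Given:
- Initial wavelength λ = 31.6 pm
- Scattering angle θ = 109°
- Compton wavelength λ_C ≈ 2.4263 pm

Calculate the shift:
Δλ = 2.4263 × (1 - cos(109°))
Δλ = 2.4263 × 1.3256
Δλ = 3.2162 pm

Final wavelength:
λ' = 31.6 + 3.2162 = 34.8162 pm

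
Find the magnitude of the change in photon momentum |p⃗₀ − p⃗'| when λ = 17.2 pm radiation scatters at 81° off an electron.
4.7480e-23 kg·m/s

Photon momentum magnitude is p = h/λ.

Initial momentum:
p₀ = h/λ = 6.6261e-34/1.7200e-11 = 3.8524e-23 kg·m/s

After scattering:
λ' = λ + Δλ = 17.2 + 2.0468 = 19.2468 pm
p' = h/λ' = 6.6261e-34/1.9247e-11 = 3.4427e-23 kg·m/s

Momentum is a vector; the scattered photon's direction makes angle θ = 81° with the incident direction. The magnitude of the vector change Δp⃗ = p⃗₀ − p⃗' is found from the law of cosines:
|Δp⃗|² = p₀² + p'² − 2p₀p'cos θ
|Δp⃗|² = (3.8524e-23)² + (3.4427e-23)² − 2·3.8524e-23·3.4427e-23·cos(81°)
|Δp⃗| = 4.7480e-23 kg·m/s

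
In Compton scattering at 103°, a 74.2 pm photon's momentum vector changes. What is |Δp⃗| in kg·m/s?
1.3710e-23 kg·m/s

Photon momentum magnitude is p = h/λ.

Initial momentum:
p₀ = h/λ = 6.6261e-34/7.4200e-11 = 8.9300e-24 kg·m/s

After scattering:
λ' = λ + Δλ = 74.2 + 2.9721 = 77.1721 pm
p' = h/λ' = 6.6261e-34/7.7172e-11 = 8.5861e-24 kg·m/s

Momentum is a vector; the scattered photon's direction makes angle θ = 103° with the incident direction. The magnitude of the vector change Δp⃗ = p⃗₀ − p⃗' is found from the law of cosines:
|Δp⃗|² = p₀² + p'² − 2p₀p'cos θ
|Δp⃗|² = (8.9300e-24)² + (8.5861e-24)² − 2·8.9300e-24·8.5861e-24·cos(103°)
|Δp⃗| = 1.3710e-23 kg·m/s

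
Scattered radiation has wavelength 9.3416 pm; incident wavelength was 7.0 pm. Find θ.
88.00°

First find the wavelength shift:
Δλ = λ' - λ = 9.3416 - 7.0 = 2.3416 pm

Using Δλ = λ_C(1 - cos θ), with λ_C = h/(m_e·c) ≈ 2.42631024 pm:
cos θ = 1 - Δλ/λ_C
cos θ = 1 - 2.3416/2.42631024
cos θ = 0.034913

θ = arccos(0.034913)
θ = 88.00°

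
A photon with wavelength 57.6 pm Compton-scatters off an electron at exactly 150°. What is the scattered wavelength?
62.1276 pm

Using the Compton formula: λ' = λ + λ_C(1 − cos θ)

For θ = 150°, cos θ = -√3/2 (exact) ≈ -0.8660, so:
1 − cos 150° = 1 − (-√3/2) ≈ 1.8660

Δλ = λ_C × 1.8660 = 2.4263 × 1.8660 = 4.5276 pm

λ' = 57.6 + 4.5276 = 62.1276 pm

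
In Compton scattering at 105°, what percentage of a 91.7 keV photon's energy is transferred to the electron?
0.1843 (or 18.43%)

Calculate initial and final photon energies:

Initial: E₀ = 91.7 keV → λ₀ = 13.5206 pm
Compton shift: Δλ = 3.0543 pm
Final wavelength: λ' = 16.5749 pm
Final energy: E' = 74.8023 keV

Fractional energy loss:
(E₀ - E')/E₀ = (91.7000 - 74.8023)/91.7000
= 16.8977/91.7000
= 0.1843
= 18.43%

(Intermediate values are shown rounded; full precision is carried through to the final answer.)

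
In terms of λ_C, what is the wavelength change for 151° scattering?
1.8746 λ_C

The Compton shift formula is:
Δλ = λ_C(1 - cos θ)

Dividing both sides by λ_C:
Δλ/λ_C = 1 - cos θ

For θ = 151°:
Δλ/λ_C = 1 - cos(151°)
Δλ/λ_C = 1 - -0.8746
Δλ/λ_C = 1.8746

This means the shift is 1.8746 × λ_C = 4.5484 pm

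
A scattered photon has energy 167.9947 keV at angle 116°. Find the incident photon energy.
318.7000 keV

Convert final energy to wavelength (hc ≈ 1239.842 keV·pm):
λ' = hc/E' = 1239.842 / 167.9947 = 7.3802 pm

Calculate the Compton shift:
Δλ = λ_C(1 - cos(116°))
Δλ = 2.4263 × (1 - cos(116°))
Δλ = 3.4899 pm

Initial wavelength:
λ = λ' - Δλ = 7.3802 - 3.4899 = 3.8903 pm

Initial energy:
E = hc/λ = 1239.842 / 3.8903 = 318.7000 keV

(Intermediate values are shown rounded; full precision is carried through to the final answer.)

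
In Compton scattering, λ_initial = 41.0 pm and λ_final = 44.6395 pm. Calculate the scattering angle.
120.00°

First find the wavelength shift:
Δλ = λ' - λ = 44.6395 - 41.0 = 3.6395 pm

Using Δλ = λ_C(1 - cos θ), with λ_C = h/(m_e·c) ≈ 2.42631024 pm:
cos θ = 1 - Δλ/λ_C
cos θ = 1 - 3.6395/2.42631024
cos θ = -0.500014

θ = arccos(-0.500014)
θ = 120.00°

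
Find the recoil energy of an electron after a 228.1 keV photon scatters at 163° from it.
106.3334 keV

By energy conservation: K_e = E_initial - E_final

First find the scattered photon energy:
Initial wavelength: λ = hc/E = 5.4355 pm
Compton shift: Δλ = λ_C(1 - cos(163°)) = 4.7466 pm
Final wavelength: λ' = 5.4355 + 4.7466 = 10.1821 pm
Final photon energy: E' = hc/λ' = 121.7666 keV

Electron kinetic energy:
K_e = E - E' = 228.1000 - 121.7666 = 106.3334 keV

(Intermediate values are shown rounded; full precision is carried through to the final answer.)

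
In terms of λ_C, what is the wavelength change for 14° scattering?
0.0297 λ_C

The Compton shift formula is:
Δλ = λ_C(1 - cos θ)

Dividing both sides by λ_C:
Δλ/λ_C = 1 - cos θ

For θ = 14°:
Δλ/λ_C = 1 - cos(14°)
Δλ/λ_C = 1 - 0.9703
Δλ/λ_C = 0.0297

This means the shift is 0.0297 × λ_C = 0.0721 pm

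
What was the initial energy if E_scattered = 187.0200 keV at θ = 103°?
339.0000 keV

Convert final energy to wavelength (hc ≈ 1239.842 keV·pm):
λ' = hc/E' = 1239.842 / 187.0200 = 6.6295 pm

Calculate the Compton shift:
Δλ = λ_C(1 - cos(103°))
Δλ = 2.4263 × (1 - cos(103°))
Δλ = 2.9721 pm

Initial wavelength:
λ = λ' - Δλ = 6.6295 - 2.9721 = 3.6574 pm

Initial energy:
E = hc/λ = 1239.842 / 3.6574 = 339.0000 keV

(Intermediate values are shown rounded; full precision is carried through to the final answer.)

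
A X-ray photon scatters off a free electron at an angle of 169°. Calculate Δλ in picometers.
4.8080 pm

Using the Compton scattering formula:
Δλ = λ_C(1 - cos θ)

where λ_C = h/(m_e·c) ≈ 2.4263 pm is the Compton wavelength of an electron.

For θ = 169°:
cos(169°) = -0.9816
1 - cos(169°) = 1.9816

Δλ = 2.4263 × 1.9816
Δλ = 4.8080 pm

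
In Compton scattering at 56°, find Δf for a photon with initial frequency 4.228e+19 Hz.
5.542e+18 Hz (decrease)

Convert frequency to wavelength (c = 299792458 m/s):
λ₀ = c/f₀ = 299792458/4.228e+19 = 7.0906447e-12 m = 7.0906 pm

Calculate Compton shift:
Δλ = λ_C(1 - cos(56°)) = 1.0695 pm

Final wavelength:
λ' = λ₀ + Δλ = 7.0906 + 1.0695 = 8.1602 pm

Final frequency:
f' = c/λ' = 299792458/8.1601795e-12 = 3.6738464e+19 Hz

Frequency shift (decrease):
Δf = f₀ - f' = 4.228e+19 - 3.6738464e+19 = 5.542e+18 Hz

(Intermediate values are shown rounded; full precision is carried through to the final answer.)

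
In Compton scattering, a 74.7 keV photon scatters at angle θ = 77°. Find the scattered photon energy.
67.0978 keV

First convert energy to wavelength:
λ = hc/E, with hc ≈ 1239.842 keV·pm (i.e. 1239.842 eV·nm)

For E = 74.7 keV = 74700 eV:
λ = 1239.842 keV·pm / 74.7 keV
λ = 16.5976 pm

Calculate the Compton shift:
Δλ = λ_C(1 - cos(77°)) = 2.4263 × 0.7750
Δλ = 1.8805 pm

Final wavelength:
λ' = 16.5976 + 1.8805 = 18.4781 pm

Final energy:
E' = hc/λ' = 1239.842 / 18.4781 = 67.0978 keV

(Intermediate values are shown rounded; full precision is carried through to the final answer.)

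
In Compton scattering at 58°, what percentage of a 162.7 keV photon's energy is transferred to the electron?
0.1302 (or 13.02%)

Calculate initial and final photon energies:

Initial: E₀ = 162.7 keV → λ₀ = 7.6204 pm
Compton shift: Δλ = 1.1406 pm
Final wavelength: λ' = 8.7610 pm
Final energy: E' = 141.5186 keV

Fractional energy loss:
(E₀ - E')/E₀ = (162.7000 - 141.5186)/162.7000
= 21.1814/162.7000
= 0.1302
= 13.02%

(Intermediate values are shown rounded; full precision is carried through to the final answer.)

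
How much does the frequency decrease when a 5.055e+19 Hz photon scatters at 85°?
1.375e+19 Hz (decrease)

Convert frequency to wavelength (c = 299792458 m/s):
λ₀ = c/f₀ = 299792458/5.055e+19 = 5.9306124e-12 m = 5.9306 pm

Calculate Compton shift:
Δλ = λ_C(1 - cos(85°)) = 2.2148 pm

Final wavelength:
λ' = λ₀ + Δλ = 5.9306 + 2.2148 = 8.1455 pm

Final frequency:
f' = c/λ' = 299792458/8.1454558e-12 = 3.6804872e+19 Hz

Frequency shift (decrease):
Δf = f₀ - f' = 5.055e+19 - 3.6804872e+19 = 1.375e+19 Hz

(Intermediate values are shown rounded; full precision is carried through to the final answer.)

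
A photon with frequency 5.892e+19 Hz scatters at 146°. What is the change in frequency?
2.745e+19 Hz (decrease)

Convert frequency to wavelength (c = 299792458 m/s):
λ₀ = c/f₀ = 299792458/5.892e+19 = 5.0881273e-12 m = 5.0881 pm

Calculate Compton shift:
Δλ = λ_C(1 - cos(146°)) = 4.4378 pm

Final wavelength:
λ' = λ₀ + Δλ = 5.0881 + 4.4378 = 9.5259 pm

Final frequency:
f' = c/λ' = 299792458/9.5259398e-12 = 3.1471169e+19 Hz

Frequency shift (decrease):
Δf = f₀ - f' = 5.892e+19 - 3.1471169e+19 = 2.745e+19 Hz

(Intermediate values are shown rounded; full precision is carried through to the final answer.)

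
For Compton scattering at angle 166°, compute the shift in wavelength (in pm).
4.7805 pm

Using the Compton scattering formula:
Δλ = λ_C(1 - cos θ)

where λ_C = h/(m_e·c) ≈ 2.4263 pm is the Compton wavelength of an electron.

For θ = 166°:
cos(166°) = -0.9703
1 - cos(166°) = 1.9703

Δλ = 2.4263 × 1.9703
Δλ = 4.7805 pm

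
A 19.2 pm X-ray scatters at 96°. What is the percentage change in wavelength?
13.9580%

Calculate the Compton shift:
Δλ = λ_C(1 - cos(96°))
Δλ = 2.4263 × (1 - cos(96°))
Δλ = 2.4263 × 1.1045
Δλ = 2.6799 pm

Percentage change:
(Δλ/λ₀) × 100 = (2.6799/19.2) × 100
= 13.9580%

(Intermediate values are shown rounded; full precision is carried through to the final answer.)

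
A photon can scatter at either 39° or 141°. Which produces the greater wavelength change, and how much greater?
141° produces the larger shift by a factor of 7.974

Calculate both shifts using Δλ = λ_C(1 - cos θ):

For θ₁ = 39°:
Δλ₁ = 2.4263 × (1 - cos(39°))
Δλ₁ = 2.4263 × 0.2229
Δλ₁ = 0.5407 pm

For θ₂ = 141°:
Δλ₂ = 2.4263 × (1 - cos(141°))
Δλ₂ = 2.4263 × 1.7771
Δλ₂ = 4.3119 pm

The 141° angle produces the larger shift.
Ratio: 4.3119/0.5407 = 7.974

(Intermediate values are shown rounded; full precision is carried through to the final answer.)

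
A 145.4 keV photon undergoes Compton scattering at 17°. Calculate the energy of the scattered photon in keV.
143.6144 keV

First convert energy to wavelength:
λ = hc/E, with hc ≈ 1239.842 keV·pm (i.e. 1239.842 eV·nm)

For E = 145.4 keV = 145400 eV:
λ = 1239.842 keV·pm / 145.4 keV
λ = 8.5271 pm

Calculate the Compton shift:
Δλ = λ_C(1 - cos(17°)) = 2.4263 × 0.0437
Δλ = 0.1060 pm

Final wavelength:
λ' = 8.5271 + 0.1060 = 8.6331 pm

Final energy:
E' = hc/λ' = 1239.842 / 8.6331 = 143.6144 keV

(Intermediate values are shown rounded; full precision is carried through to the final answer.)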